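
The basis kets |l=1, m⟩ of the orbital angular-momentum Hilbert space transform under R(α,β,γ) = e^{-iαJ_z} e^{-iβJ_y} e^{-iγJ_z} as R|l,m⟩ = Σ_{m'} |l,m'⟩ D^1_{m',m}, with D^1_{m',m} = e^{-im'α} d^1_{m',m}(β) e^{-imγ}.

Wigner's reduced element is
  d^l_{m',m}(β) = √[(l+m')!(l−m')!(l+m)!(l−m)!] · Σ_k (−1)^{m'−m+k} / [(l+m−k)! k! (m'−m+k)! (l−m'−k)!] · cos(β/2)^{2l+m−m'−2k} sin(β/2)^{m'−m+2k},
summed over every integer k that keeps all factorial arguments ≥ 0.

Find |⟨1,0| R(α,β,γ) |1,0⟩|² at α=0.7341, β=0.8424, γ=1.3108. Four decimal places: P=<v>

Split into d^1_{0,0}(β=0.8424) × two z-phases.
With c≡cos(β/2)=0.912599 and s≡sin(β/2)=0.408856, N=[1·1·1·1]^{1/2}=1.000000
k∈{0,1} keeps every argument non-negative
  k=0: (−1)^0·1.0000/(1)·0.9126^2·0.4089^0 = +0.832837
  k=1: (−1)^1·1.0000/(1)·0.9126^0·0.4089^2 = -0.167163
d^1_{0,0}(0.8424) = +0.832837 -0.167163 = +0.665674
|D^1_{0,0}|² = |d^1_{0,0}(β)|² = (+0.665674)² = 0.443122 (the z-rotation phases have unit modulus)

P=0.4431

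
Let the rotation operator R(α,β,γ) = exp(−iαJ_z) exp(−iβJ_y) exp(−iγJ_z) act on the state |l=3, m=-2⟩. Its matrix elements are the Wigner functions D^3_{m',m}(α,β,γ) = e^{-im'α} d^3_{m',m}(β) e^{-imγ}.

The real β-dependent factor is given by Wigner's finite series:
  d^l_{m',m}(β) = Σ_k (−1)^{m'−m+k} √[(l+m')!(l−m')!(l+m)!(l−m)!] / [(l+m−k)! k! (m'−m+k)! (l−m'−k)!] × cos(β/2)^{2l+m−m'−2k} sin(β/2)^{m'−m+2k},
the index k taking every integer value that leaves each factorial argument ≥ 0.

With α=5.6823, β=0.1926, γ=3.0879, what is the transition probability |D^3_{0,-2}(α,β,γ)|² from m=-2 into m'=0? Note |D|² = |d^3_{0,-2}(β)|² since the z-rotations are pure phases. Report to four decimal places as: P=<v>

P=0.0024

Split into d^3_{0,-2}(β=0.1926) × two z-phases.
With c≡cos(β/2)=0.995367 and s≡sin(β/2)=0.096151, N=[6·6·1·120]^{1/2}=65.726707
The bounds max(0,m−m')=0 and min(l+m,l−m')=1 give 2 terms
  k=0: (−1)^2·65.7267/(12)·0.9954^4·0.0962^2 = +0.049705
  k=1: (−1)^3·65.7267/(12)·0.9954^2·0.0962^4 = -0.000464
d^3_{0,-2}(0.1926) = +0.049705 -0.000464 = +0.049241
|D^3_{0,-2}|² = |d^3_{0,-2}(β)|² = (+0.049241)² = 0.002425 (the z-rotation phases have unit modulus)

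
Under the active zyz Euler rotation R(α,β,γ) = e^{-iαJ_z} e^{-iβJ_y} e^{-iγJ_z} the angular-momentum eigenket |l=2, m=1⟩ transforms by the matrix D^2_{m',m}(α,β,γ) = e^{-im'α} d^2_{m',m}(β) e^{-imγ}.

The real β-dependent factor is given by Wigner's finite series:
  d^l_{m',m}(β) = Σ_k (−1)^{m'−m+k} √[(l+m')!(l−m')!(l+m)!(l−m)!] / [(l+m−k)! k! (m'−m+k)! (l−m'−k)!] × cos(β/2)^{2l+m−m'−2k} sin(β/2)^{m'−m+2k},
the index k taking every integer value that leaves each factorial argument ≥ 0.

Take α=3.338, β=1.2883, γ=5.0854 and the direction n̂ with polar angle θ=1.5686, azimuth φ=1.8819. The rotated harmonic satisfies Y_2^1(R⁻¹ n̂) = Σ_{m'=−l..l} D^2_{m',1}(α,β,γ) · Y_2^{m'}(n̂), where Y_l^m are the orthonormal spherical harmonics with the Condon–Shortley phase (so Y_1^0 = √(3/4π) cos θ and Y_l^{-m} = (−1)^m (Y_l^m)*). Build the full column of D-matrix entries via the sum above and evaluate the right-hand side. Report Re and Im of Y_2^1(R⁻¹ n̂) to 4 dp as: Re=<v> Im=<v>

Need the full column D^2_{m',1} for m'=−2..2 at α=3.338, β=1.2883, γ=5.0854.
cos(β/2)=0.799610, sin(β/2)=0.600519
d^2_{-2,1}: single k=3 term ⇒ +0.346329;  D = -0.006858+0.346261i
d^2_{-1,1}: k∈[2..3] ⇒ +0.691722 -0.130049 = +0.561673;  D = -0.098679-0.552937i
d^2_{0,1}: k∈[1..2] ⇒ +0.752035 -0.424165 = +0.327870;  D = +0.119483+0.305324i
d^2_{1,1}: k∈[0..1] ⇒ +0.408803 -0.691722 = -0.282919;  D = +0.152534+0.238279i
d^2_{2,1}: single k=0 term ⇒ -0.614034;  D = -0.425607-0.442602i
Y_2^{m'}(θ=1.5686,φ=1.8819) and Σ D·Y over m':
  (-0.0069+0.3463i)·(-0.3139+0.2251i)  (-0.0987-0.5529i)·(-0.0005-0.0016i)  (+0.1195+0.3053i)·(-0.3154+0.0000i)  (+0.1525+0.2383i)·(+0.0005-0.0016i)  (-0.4256-0.4426i)·(-0.3139-0.2251i)
Y_2^1(R⁻¹ n̂) = -0.079916+0.028542i

Re=-0.0799 Im=0.0285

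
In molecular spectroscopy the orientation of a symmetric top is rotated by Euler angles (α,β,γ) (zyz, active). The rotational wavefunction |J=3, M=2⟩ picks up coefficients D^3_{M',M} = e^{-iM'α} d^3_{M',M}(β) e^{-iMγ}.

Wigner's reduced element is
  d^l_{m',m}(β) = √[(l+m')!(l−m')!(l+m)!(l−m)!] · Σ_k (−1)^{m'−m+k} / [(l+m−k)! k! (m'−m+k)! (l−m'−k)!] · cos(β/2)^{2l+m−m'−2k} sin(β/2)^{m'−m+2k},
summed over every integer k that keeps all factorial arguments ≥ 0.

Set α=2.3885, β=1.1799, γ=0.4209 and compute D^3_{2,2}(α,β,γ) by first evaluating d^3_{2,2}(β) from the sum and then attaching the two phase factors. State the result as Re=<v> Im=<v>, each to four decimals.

D^3_{2,2}(2.3885,1.1799,0.4209) = e^{-i·2·2.3885}·d^3_{2,2}(1.1799)·e^{-i·2·0.4209}. Compute d first:
c=cos(1.1799/2)=0.830968, s=sin(1.1799/2)=0.556319; N=√[120·1·120·1]=120.000000
Admissible k: 0..1 (factorial args all ≥0)
  k=0: (−1)^0·120.0000/(120)·0.8310^6·0.5563^0 = +0.329236
  k=1: (−1)^1·120.0000/(24)·0.8310^4·0.5563^2 = -0.737831
d^3_{2,2}(1.1799) = +0.329236 -0.737831 = -0.408595
Attach z-rotation phases: D = e^{-i(2)(2.3885)}·(-0.408595)·e^{-i(2)(0.4209)} = -0.321685-0.251929i

Re=-0.3217 Im=-0.2519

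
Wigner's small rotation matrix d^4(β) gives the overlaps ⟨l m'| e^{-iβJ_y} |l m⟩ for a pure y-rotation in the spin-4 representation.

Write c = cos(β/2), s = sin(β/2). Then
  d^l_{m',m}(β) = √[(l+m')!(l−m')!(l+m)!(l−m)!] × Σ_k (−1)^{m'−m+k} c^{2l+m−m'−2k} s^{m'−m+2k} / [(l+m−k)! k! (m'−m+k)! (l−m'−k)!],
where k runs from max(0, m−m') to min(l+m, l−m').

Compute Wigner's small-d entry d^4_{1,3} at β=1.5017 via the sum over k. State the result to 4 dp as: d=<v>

d=-0.2547

d^4_{1,3}(β=1.5017) via Wigner's sum:
Half-angle: c=0.731109, s=0.682260. N=√(120·6·5040·1)=1904.940944
Admissible k: 2..3 (factorial args all ≥0)
  k=2: (−1)^0·1904.9409/(240)·0.7311^6·0.6823^2 = +0.564240
  k=3: (−1)^1·1904.9409/(144)·0.7311^4·0.6823^4 = -0.818934
d^4_{1,3}(1.5017) = +0.564240 -0.818934 = -0.254693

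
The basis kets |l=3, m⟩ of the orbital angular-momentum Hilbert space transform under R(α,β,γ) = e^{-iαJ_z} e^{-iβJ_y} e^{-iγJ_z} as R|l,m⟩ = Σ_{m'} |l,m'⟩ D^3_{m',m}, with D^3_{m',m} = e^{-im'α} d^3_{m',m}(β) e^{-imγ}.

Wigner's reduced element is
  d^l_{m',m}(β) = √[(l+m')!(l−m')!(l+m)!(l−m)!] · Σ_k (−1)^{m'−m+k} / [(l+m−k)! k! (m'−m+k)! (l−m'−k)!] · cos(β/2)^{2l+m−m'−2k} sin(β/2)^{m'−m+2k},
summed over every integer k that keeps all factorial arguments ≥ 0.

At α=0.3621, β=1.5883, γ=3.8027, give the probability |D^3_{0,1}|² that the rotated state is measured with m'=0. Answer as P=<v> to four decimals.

P=0.1869

Split into d^3_{0,1}(β=1.5883) × two z-phases.
Half-angle: c=0.700891, s=0.713268. N=√(6·6·24·2)=41.569219
k∈{1,2,3} keeps every argument non-negative
  k=1: (−1)^0·41.5692/(12)·0.7009^5·0.7133^1 = +0.417923
  k=2: (−1)^1·41.5692/(4)·0.7009^3·0.7133^3 = -1.298441
  k=3: (−1)^2·41.5692/(12)·0.7009^1·0.7133^5 = +0.448235
d^3_{0,1}(1.5883) = +0.417923 -1.298441 +0.448235 = -0.432283
|D^3_{0,1}|² = |d^3_{0,1}(β)|² = (-0.432283)² = 0.186869 (the z-rotation phases have unit modulus)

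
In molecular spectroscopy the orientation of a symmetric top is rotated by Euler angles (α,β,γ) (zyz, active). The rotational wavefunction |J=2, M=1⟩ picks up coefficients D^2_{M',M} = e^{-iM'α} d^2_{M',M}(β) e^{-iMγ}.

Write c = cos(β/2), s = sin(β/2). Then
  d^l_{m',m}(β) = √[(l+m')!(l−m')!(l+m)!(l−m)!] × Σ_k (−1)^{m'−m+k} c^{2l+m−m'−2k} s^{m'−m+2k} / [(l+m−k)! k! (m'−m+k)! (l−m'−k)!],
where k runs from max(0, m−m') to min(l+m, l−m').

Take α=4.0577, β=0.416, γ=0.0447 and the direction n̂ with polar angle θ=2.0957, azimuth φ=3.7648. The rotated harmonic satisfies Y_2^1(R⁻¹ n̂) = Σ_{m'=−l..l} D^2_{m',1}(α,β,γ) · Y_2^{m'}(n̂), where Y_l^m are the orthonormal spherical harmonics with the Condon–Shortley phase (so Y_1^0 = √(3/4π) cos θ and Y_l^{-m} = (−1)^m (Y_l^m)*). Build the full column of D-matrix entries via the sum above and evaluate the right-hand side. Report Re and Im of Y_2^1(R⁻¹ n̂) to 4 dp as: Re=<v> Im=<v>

Need the full column D^2_{m',1} for m'=−2..2 at α=4.0577, β=0.416, γ=0.0447.
cos(β/2)=0.978446, sin(β/2)=0.206503
d^2_{-2,1}: single k=3 term ⇒ +0.017233;  D = -0.003705+0.016829i
d^2_{-1,1}: k∈[2..3] ⇒ +0.122476 -0.001818 = +0.120657;  D = -0.077673-0.092331i
d^2_{0,1}: k∈[1..2] ⇒ +0.473820 -0.021105 = +0.452714;  D = +0.452262-0.020230i
d^2_{1,1}: k∈[0..1] ⇒ +0.916531 -0.122476 = +0.794056;  D = -0.454881+0.650851i
d^2_{2,1}: single k=0 term ⇒ -0.386872;  D = +0.116588+0.368887i
Y_2^{m'}(θ=2.0957,φ=3.7648) and Σ D·Y over m':
  (-0.0037+0.0168i)·(+0.0922-0.2742i)  (-0.0777-0.0923i)·(+0.2720-0.1955i)  (+0.4523-0.0202i)·(-0.0778+0.0000i)  (-0.4549+0.6509i)·(-0.2720-0.1955i)  (+0.1166+0.3689i)·(+0.0922+0.2742i)
Y_2^1(R⁻¹ n̂) = +0.090531-0.027928i

Re=0.0905 Im=-0.0279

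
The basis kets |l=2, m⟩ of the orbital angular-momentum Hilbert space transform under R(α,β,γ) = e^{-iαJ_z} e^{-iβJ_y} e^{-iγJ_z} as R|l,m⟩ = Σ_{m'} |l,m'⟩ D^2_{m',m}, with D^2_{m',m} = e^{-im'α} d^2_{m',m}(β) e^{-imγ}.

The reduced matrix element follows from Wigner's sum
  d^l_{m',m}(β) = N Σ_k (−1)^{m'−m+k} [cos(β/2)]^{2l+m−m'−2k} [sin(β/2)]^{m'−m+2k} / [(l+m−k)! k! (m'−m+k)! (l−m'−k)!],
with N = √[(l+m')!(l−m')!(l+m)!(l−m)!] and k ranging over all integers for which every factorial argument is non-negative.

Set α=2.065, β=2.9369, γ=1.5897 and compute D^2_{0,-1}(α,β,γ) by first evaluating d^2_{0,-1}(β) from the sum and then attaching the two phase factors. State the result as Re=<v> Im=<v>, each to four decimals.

Re=-0.0046 Im=0.2437

First d^2_{0,-1}(β=2.9369), then the phase factors e^{-i(0)α} and e^{-i(-1)γ}:
Half-angle: c=0.102168, s=0.994767. N=√(2·2·1·6)=4.898979
The bounds max(0,m−m')=0 and min(l+m,l−m')=1 give 2 terms
  k=0: (−1)^1·4.8990/(2)·0.1022^3·0.9948^1 = -0.002599
  k=1: (−1)^2·4.8990/(2)·0.1022^1·0.9948^3 = +0.246351
d^2_{0,-1}(2.9369) = -0.002599 +0.246351 = +0.243752
Attach z-rotation phases: D = e^{-i(0)(2.065)}·(+0.243752)·e^{-i(-1)(1.5897)} = -0.004608+0.243709i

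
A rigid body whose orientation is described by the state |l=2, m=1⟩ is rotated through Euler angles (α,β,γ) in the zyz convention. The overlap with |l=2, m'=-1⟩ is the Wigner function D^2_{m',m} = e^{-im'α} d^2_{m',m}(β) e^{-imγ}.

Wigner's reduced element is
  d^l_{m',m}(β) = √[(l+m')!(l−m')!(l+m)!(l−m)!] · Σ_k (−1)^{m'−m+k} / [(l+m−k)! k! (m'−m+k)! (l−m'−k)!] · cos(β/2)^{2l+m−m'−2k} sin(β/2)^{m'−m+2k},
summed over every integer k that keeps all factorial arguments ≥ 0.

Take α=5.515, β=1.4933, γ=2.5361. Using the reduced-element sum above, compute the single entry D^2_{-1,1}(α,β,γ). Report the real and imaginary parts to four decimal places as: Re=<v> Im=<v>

D^2_{-1,1}(5.515,1.4933,2.5361) = e^{-i·-1·5.515}·d^2_{-1,1}(1.4933)·e^{-i·1·2.5361}. Compute d first:
With c≡cos(β/2)=0.733968 and s≡sin(β/2)=0.679184, N=[1·6·6·1]^{1/2}=6.000000
k: max(0,(1)−(-1))=2 … min(2+(1),2−(-1))=3
  k=2: (−1)^0·6.0000/(2)·0.7340^2·0.6792^2 = +0.745505
  k=3: (−1)^1·6.0000/(6)·0.7340^0·0.6792^4 = -0.212789
d^2_{-1,1}(1.4933) = +0.745505 -0.212789 = +0.532716
D = (+0.719173-0.694831i)·(+0.532716)·(-0.822222-0.569167i) = -0.525681+0.086287i

Re=-0.5257 Im=0.0863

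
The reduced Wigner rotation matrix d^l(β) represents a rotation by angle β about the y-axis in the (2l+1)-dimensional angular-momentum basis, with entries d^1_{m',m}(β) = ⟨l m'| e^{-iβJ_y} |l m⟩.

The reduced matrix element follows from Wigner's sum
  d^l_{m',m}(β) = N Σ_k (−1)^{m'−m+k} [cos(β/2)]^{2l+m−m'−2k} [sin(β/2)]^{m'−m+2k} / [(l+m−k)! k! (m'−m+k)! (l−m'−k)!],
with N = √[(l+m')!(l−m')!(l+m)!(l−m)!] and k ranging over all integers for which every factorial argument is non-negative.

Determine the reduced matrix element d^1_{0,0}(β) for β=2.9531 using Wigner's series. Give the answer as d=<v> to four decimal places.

d=-0.9823

d^1_{0,0}(β=2.9531) via Wigner's sum:
Half-angle: c=0.094107, s=0.995562. N=√(1·1·1·1)=1.000000
k: max(0,(0)−(0))=0 … min(1+(0),1−(0))=1
  k=0: (−1)^0·1.0000/(1)·0.0941^2·0.9956^0 = +0.008856
  k=1: (−1)^1·1.0000/(1)·0.0941^0·0.9956^2 = -0.991144
d^1_{0,0}(2.9531) = +0.008856 -0.991144 = -0.982288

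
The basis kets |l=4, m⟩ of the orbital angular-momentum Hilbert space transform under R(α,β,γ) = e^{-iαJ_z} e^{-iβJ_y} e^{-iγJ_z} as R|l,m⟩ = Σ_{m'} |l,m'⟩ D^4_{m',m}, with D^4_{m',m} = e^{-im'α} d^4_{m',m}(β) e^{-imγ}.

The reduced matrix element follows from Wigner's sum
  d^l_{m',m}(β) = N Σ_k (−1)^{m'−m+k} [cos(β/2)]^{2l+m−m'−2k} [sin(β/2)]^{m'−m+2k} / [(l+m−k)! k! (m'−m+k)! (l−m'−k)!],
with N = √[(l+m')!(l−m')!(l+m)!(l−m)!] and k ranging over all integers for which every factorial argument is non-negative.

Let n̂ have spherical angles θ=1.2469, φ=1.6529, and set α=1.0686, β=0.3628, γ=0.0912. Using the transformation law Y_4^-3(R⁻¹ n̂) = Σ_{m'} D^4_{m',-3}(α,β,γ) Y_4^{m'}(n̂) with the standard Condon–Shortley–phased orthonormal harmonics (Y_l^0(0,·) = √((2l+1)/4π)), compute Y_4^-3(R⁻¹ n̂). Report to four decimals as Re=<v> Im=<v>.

Re=-0.0945 Im=-0.3816

Need the full column D^4_{m',-3} for m'=−4..4 at α=1.0686, β=0.3628, γ=0.0912.
cos(β/2)=0.983592, sin(β/2)=0.180407
d^4_{-4,-3}: single k=1 term ⇒ +0.454468;  D = -0.074373-0.448341i
d^4_{-3,-3}: k∈[0..1] ⇒ +0.876032 -0.206297 = +0.669735;  D = -0.631884-0.221963i
d^4_{-2,-3}: k∈[0..1] ⇒ -0.601204 +0.060676 = -0.540528;  D = +0.402502-0.360781i
d^4_{-1,-3}: k∈[0..1] ⇒ +0.233919 -0.013116 = +0.220804;  D = +0.050036+0.215060i
d^4_{0,-3}: k∈[0..1] ⇒ -0.063958 +0.002152 = -0.061807;  D = -0.059508-0.016700i
d^4_{1,-3}: k∈[0..1] ⇒ +0.013116 -0.000265 = +0.012851;  D = +0.008999-0.009174i
d^4_{2,-3}: k∈[0..1] ⇒ -0.002041 +0.000023 = -0.002018;  D = +0.000583+0.001932i
d^4_{3,-3}: k∈[0..1] ⇒ +0.000233 -0.000001 = +0.000232;  D = -0.000227-0.000048i
d^4_{4,-3}: single k=0 term ⇒ -0.000017;  D = +0.000011-0.000013i
Y_4^{m'}(θ=1.2469,φ=1.6529) and Σ D·Y over m':
  (-0.0744-0.4483i)·(+0.3383-0.1153i)  (-0.6319-0.2220i)·(+0.0828+0.3292i)  (+0.4025-0.3608i)·(+0.0863-0.0143i)  (+0.0500+0.2151i)·(+0.0268+0.3259i)  (-0.0595-0.0167i)·(+0.0339+0.0000i)  (+0.0090-0.0092i)·(-0.0268+0.3259i)  (+0.0006+0.0019i)·(+0.0863+0.0143i)  (-0.0002-0.0000i)·(-0.0828+0.3292i)  (+0.0000-0.0000i)·(+0.3383+0.1153i)
Y_4^-3(R⁻¹ n̂) = -0.094457-0.381564i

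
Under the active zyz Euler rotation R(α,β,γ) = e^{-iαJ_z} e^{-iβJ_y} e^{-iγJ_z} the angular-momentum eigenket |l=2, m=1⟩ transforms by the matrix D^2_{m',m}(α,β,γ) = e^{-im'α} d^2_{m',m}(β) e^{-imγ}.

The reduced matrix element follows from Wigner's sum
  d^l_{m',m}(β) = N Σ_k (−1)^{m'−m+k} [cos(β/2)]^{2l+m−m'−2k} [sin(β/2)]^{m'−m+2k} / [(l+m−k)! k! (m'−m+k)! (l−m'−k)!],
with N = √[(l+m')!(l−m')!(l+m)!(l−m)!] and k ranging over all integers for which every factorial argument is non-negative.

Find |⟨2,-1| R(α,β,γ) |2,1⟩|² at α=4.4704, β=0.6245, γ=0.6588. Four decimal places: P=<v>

P=0.0613

First d^2_{-1,1}(β=0.6245), then the phase factors e^{-i(-1)α} and e^{-i(1)γ}:
With c≡cos(β/2)=0.951645 and s≡sin(β/2)=0.307201, N=[1·6·6·1]^{1/2}=6.000000
k∈{2,3} keeps every argument non-negative
  k=2: (−1)^0·6.0000/(2)·0.9516^2·0.3072^2 = +0.256398
  k=3: (−1)^1·6.0000/(6)·0.9516^0·0.3072^4 = -0.008906
d^2_{-1,1}(0.6245) = +0.256398 -0.008906 = +0.247492
|D^2_{-1,1}|² = |d^2_{-1,1}(β)|² = (+0.247492)² = 0.061252 (the z-rotation phases have unit modulus)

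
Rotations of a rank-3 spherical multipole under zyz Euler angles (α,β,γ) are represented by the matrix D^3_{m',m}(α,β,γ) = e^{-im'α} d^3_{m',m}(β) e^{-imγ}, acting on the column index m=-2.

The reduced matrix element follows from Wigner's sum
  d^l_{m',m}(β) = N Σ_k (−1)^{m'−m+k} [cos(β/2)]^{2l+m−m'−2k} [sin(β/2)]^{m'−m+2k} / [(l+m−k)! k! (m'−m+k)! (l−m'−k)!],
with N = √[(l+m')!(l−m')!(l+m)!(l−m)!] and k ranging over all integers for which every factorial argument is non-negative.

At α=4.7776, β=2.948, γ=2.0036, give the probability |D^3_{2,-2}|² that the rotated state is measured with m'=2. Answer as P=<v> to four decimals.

Split into d^3_{2,-2}(β=2.948) × two z-phases.
c=cos(2.948/2)=0.096645, s=sin(2.948/2)=0.995319; N=√[120·1·1·120]=120.000000
k∈{0,1} keeps every argument non-negative
  k=0: (−1)^4·120.0000/(24)·0.0966^2·0.9953^4 = +0.045833
  k=1: (−1)^5·120.0000/(120)·0.0966^0·0.9953^6 = -0.972240
d^3_{2,-2}(2.948) = +0.045833 -0.972240 = -0.926407
|D^3_{2,-2}|² = |d^3_{2,-2}(β)|² = (-0.926407)² = 0.858230 (the z-rotation phases have unit modulus)

P=0.8582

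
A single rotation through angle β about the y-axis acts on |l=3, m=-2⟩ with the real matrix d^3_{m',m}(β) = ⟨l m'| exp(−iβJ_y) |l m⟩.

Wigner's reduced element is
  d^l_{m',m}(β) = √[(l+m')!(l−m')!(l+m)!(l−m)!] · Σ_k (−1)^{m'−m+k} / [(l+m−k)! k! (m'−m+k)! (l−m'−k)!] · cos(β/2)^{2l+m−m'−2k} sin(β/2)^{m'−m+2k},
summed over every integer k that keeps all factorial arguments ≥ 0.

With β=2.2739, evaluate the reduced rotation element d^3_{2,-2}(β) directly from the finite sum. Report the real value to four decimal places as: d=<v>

d^3_{2,-2}(β=2.2739) via Wigner's sum:
With c≡cos(β/2)=0.420364 and s≡sin(β/2)=0.907356, N=[120·1·1·120]^{1/2}=120.000000
Admissible k: 0..1 (factorial args all ≥0)
  k=0: (−1)^4·120.0000/(24)·0.4204^2·0.9074^4 = +0.598868
  k=1: (−1)^5·120.0000/(120)·0.4204^0·0.9074^6 = -0.558040
d^3_{2,-2}(2.2739) = +0.598868 -0.558040 = +0.040828

d=0.0408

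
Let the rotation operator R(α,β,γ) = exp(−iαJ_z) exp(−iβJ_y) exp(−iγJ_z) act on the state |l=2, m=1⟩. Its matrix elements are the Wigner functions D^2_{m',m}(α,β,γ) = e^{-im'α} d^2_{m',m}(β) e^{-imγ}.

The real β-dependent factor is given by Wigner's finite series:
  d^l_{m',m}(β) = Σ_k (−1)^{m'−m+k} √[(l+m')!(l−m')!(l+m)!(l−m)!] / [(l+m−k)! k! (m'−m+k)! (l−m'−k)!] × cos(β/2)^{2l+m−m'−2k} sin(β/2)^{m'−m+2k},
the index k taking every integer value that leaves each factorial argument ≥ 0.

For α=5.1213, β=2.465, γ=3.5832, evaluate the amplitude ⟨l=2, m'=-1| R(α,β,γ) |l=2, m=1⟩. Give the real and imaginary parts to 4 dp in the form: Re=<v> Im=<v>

Re=-0.0163 Im=-0.4975

Split into d^2_{-1,1}(β=2.465) × two z-phases.
c=cos(2.465/2)=0.331880, s=sin(2.465/2)=0.943321; N=√[1·6·6·1]=6.000000
Admissible k: 2..3 (factorial args all ≥0)
  k=2: (−1)^0·6.0000/(2)·0.3319^2·0.9433^2 = +0.294038
  k=3: (−1)^1·6.0000/(6)·0.3319^0·0.9433^4 = -0.791843
d^2_{-1,1}(2.465) = +0.294038 -0.791843 = -0.497804
D = (+0.397610-0.917554i)·(-0.497804)·(-0.904066+0.427393i) = -0.016273-0.497538i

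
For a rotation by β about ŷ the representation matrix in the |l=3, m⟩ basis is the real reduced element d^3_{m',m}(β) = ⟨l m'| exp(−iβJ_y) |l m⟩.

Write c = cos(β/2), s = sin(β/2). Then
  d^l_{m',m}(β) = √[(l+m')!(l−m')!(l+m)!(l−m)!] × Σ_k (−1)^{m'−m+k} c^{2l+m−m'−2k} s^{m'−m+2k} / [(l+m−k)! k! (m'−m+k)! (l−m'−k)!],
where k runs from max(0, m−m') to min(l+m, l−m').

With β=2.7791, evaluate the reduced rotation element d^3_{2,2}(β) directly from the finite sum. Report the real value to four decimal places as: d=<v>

d=-0.0051

d^3_{2,2}(β=2.7791) via Wigner's sum:
Half-angle: c=0.180256, s=0.983620. N=√(120·1·120·1)=120.000000
The bounds max(0,m−m')=0 and min(l+m,l−m')=1 give 2 terms
  k=0: (−1)^0·120.0000/(120)·0.1803^6·0.9836^0 = +0.000034
  k=1: (−1)^1·120.0000/(24)·0.1803^4·0.9836^2 = -0.005107
d^3_{2,2}(2.7791) = +0.000034 -0.005107 = -0.005073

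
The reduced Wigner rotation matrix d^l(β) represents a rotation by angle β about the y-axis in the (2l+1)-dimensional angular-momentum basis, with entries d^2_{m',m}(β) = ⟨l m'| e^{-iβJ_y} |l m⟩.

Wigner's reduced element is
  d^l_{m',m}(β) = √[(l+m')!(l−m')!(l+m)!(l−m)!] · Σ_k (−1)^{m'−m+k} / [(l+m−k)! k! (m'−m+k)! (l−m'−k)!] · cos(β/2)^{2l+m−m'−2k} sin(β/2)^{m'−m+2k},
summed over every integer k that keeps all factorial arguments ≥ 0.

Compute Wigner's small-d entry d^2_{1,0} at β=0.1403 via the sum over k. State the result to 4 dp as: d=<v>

d^2_{1,0}(β=0.1403) via Wigner's sum:
Half-angle: c=0.997540, s=0.070092. N=√(6·1·2·2)=4.898979
k: max(0,(0)−(1))=0 … min(2+(0),2−(1))=1
  k=0: (−1)^1·4.8990/(2)·0.9975^3·0.0701^1 = -0.170427
  k=1: (−1)^2·4.8990/(2)·0.9975^1·0.0701^3 = +0.000841
d^2_{1,0}(0.1403) = -0.170427 +0.000841 = -0.169586

d=-0.1696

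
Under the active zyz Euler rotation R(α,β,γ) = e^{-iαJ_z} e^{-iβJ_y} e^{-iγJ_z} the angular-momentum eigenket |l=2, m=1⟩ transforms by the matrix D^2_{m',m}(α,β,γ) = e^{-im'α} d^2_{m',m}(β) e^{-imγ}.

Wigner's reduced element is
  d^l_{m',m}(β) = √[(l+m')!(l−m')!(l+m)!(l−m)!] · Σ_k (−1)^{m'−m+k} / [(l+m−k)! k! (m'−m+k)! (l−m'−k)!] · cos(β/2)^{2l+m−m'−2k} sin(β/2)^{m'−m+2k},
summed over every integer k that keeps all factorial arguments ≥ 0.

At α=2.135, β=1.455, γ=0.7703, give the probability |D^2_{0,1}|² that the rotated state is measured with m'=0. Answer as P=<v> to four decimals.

Split into d^2_{0,1}(β=1.455) × two z-phases.
Half-angle: c=0.746839, s=0.665005. N=√(2·2·6·1)=4.898979
k: max(0,(1)−(0))=1 … min(2+(1),2−(0))=2
  k=1: (−1)^0·4.8990/(2)·0.7468^3·0.6650^1 = +0.678550
  k=2: (−1)^1·4.8990/(2)·0.7468^1·0.6650^3 = -0.537993
d^2_{0,1}(1.455) = +0.678550 -0.537993 = +0.140557
|D^2_{0,1}|² = |d^2_{0,1}(β)|² = (+0.140557)² = 0.019756 (the z-rotation phases have unit modulus)

P=0.0198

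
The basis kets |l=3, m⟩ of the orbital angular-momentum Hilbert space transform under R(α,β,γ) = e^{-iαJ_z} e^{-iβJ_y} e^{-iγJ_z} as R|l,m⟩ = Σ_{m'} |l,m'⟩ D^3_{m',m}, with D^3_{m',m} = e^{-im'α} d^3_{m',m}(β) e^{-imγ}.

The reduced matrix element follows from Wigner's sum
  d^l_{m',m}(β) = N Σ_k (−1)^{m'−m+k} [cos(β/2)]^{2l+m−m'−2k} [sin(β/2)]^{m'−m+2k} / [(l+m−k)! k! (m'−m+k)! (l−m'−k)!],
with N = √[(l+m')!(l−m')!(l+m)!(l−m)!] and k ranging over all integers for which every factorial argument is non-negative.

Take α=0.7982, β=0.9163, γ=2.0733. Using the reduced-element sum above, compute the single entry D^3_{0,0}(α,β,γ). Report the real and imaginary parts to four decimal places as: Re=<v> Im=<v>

Re=-0.3491 Im=0.0000

First d^3_{0,0}(β=0.9163), then the phase factors e^{-i(0)α} and e^{-i(0)γ}:
With c≡cos(β/2)=0.896872 and s≡sin(β/2)=0.442290, N=[6·6·6·6]^{1/2}=36.000000
The bounds max(0,m−m')=0 and min(l+m,l−m')=3 give 4 terms
  k=0: (−1)^0·36.0000/(36)·0.8969^6·0.4423^0 = +0.520455
  k=1: (−1)^1·36.0000/(4)·0.8969^4·0.4423^2 = -1.139144
  k=2: (−1)^2·36.0000/(4)·0.8969^2·0.4423^4 = +0.277033
  k=3: (−1)^3·36.0000/(36)·0.8969^0·0.4423^6 = -0.007486
d^3_{0,0}(0.9163) = +0.520455 -1.139144 +0.277033 -0.007486 = -0.349141
Attach z-rotation phases: D = e^{-i(0)(0.7982)}·(-0.349141)·e^{-i(0)(2.0733)} = -0.349141+0.000000i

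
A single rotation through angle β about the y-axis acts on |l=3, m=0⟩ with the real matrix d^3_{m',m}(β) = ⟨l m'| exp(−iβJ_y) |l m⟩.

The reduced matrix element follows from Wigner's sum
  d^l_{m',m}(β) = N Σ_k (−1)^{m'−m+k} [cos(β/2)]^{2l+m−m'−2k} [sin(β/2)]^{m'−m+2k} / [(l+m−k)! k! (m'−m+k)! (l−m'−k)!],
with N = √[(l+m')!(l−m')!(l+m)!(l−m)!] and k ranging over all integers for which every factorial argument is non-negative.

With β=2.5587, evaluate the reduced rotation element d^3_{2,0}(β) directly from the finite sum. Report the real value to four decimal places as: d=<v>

d^3_{2,0}(β=2.5587) via Wigner's sum:
With c≡cos(β/2)=0.287338 and s≡sin(β/2)=0.957829, N=[120·1·6·6]^{1/2}=65.726707
k∈{0,1} keeps every argument non-negative
  k=0: (−1)^2·65.7267/(12)·0.2873^4·0.9578^2 = +0.034254
  k=1: (−1)^3·65.7267/(12)·0.2873^2·0.9578^4 = -0.380626
d^3_{2,0}(2.5587) = +0.034254 -0.380626 = -0.346373

d=-0.3464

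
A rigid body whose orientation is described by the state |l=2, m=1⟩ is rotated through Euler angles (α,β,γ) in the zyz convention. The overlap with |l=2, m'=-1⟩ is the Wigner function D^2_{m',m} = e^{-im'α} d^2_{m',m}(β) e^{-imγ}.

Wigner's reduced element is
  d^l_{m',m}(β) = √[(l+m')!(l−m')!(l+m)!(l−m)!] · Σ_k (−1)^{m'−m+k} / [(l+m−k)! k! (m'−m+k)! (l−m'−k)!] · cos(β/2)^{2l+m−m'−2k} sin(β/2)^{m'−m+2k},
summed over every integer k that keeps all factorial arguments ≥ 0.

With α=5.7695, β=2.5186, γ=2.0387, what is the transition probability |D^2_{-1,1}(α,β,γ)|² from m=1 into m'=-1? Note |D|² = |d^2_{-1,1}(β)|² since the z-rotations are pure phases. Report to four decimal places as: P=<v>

P=0.3199

Split into d^2_{-1,1}(β=2.5186) × two z-phases.
With c≡cos(β/2)=0.306483 and s≡sin(β/2)=0.951876, N=[1·6·6·1]^{1/2}=6.000000
Admissible k: 2..3 (factorial args all ≥0)
  k=2: (−1)^0·6.0000/(2)·0.3065^2·0.9519^2 = +0.255326
  k=3: (−1)^1·6.0000/(6)·0.3065^0·0.9519^4 = -0.820959
d^2_{-1,1}(2.5186) = +0.255326 -0.820959 = -0.565633
|D^2_{-1,1}|² = |d^2_{-1,1}(β)|² = (-0.565633)² = 0.319941 (the z-rotation phases have unit modulus)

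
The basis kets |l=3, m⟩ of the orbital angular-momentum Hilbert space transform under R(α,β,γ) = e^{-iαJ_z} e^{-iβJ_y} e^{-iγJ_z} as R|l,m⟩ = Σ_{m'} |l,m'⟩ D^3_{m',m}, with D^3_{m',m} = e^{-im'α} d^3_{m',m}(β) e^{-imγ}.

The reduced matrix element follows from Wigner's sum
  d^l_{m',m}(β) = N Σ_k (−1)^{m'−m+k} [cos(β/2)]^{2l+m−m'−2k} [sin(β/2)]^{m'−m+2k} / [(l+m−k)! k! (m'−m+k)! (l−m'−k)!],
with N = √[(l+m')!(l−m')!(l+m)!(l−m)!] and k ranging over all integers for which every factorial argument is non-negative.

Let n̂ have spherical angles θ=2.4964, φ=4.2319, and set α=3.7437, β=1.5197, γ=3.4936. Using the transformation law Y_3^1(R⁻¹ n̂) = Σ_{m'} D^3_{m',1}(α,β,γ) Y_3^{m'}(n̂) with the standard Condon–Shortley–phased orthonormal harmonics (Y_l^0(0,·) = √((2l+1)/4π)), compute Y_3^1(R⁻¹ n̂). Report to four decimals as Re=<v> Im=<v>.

Need the full column D^3_{m',1} for m'=−3..3 at α=3.7437, β=1.5197, γ=3.4936.
cos(β/2)=0.724939, sin(β/2)=0.688813
d^3_{-3,1}: single k=4 term ⇒ +0.458198;  D = +0.053251+0.455094i
d^3_{-2,1}: k∈[3..4] ⇒ +0.787478 -0.355474 = +0.432004;  D = -0.284399-0.325185i
d^3_{-1,1}: k∈[2..4] ⇒ +0.786249 -0.946451 +0.106809 = -0.053393;  D = -0.051731-0.013215i
d^3_{0,1}: k∈[1..3] ⇒ +0.477749 -1.293958 +0.389402 = -0.426807;  D = +0.400636-0.147156i
d^3_{1,1}: k∈[0..2] ⇒ +0.145148 -1.048332 +0.709838 = -0.193347;  D = -0.111818+0.157733i
d^3_{2,1}: k∈[0..1] ⇒ -0.436124 +0.787478 = +0.351355;  D = -0.005121+0.351317i
d^3_{3,1}: single k=0 term ⇒ +0.507522;  D = -0.281324-0.422416i
Y_3^{m'}(θ=2.4964,φ=4.2319) and Σ D·Y over m':
  (+0.0533+0.4551i)·(+0.0900-0.0117i)  (-0.2844-0.3252i)·(+0.1691+0.2421i)  (-0.0517-0.0132i)·(-0.1969+0.3777i)  (+0.4006-0.1472i)·(-0.0572+0.0000i)  (-0.1118+0.1577i)·(+0.1969+0.3777i)  (-0.0051+0.3513i)·(+0.1691-0.2421i)  (-0.2813-0.4224i)·(-0.0900-0.0117i)
Y_3^1(R⁻¹ n̂) = +0.055935-0.001265i

Re=0.0559 Im=-0.0013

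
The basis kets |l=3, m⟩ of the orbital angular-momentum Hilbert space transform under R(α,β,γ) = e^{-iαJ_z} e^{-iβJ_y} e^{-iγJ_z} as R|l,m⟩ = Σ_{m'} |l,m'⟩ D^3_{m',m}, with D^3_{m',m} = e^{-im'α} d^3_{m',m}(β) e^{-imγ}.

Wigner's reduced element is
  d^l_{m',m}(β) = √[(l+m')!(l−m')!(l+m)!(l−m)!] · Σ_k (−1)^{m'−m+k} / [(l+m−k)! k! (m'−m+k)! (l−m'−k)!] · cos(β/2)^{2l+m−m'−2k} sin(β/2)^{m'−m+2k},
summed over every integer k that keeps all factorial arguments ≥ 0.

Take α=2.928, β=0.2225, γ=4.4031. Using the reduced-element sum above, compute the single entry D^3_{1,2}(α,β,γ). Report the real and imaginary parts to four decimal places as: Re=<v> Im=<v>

First d^3_{1,2}(β=0.2225), then the phase factors e^{-i(1)α} and e^{-i(2)γ}:
c=cos(0.2225/2)=0.993818, s=sin(0.2225/2)=0.111021; N=√[24·2·120·1]=75.894664
k: max(0,(2)−(1))=1 … min(3+(2),3−(1))=2
  k=1: (−1)^0·75.8947/(24)·0.9938^5·0.1110^1 = +0.340360
  k=2: (−1)^1·75.8947/(12)·0.9938^3·0.1110^3 = -0.008495
d^3_{1,2}(0.2225) = +0.340360 -0.008495 = +0.331865
Phases: e^{-i·(1)·2.928}=-0.977276-0.211972i, e^{-i·(2)·4.4031}=-0.814704-0.579877i ⇒ D=+0.223435+0.245379i

Re=0.2234 Im=0.2454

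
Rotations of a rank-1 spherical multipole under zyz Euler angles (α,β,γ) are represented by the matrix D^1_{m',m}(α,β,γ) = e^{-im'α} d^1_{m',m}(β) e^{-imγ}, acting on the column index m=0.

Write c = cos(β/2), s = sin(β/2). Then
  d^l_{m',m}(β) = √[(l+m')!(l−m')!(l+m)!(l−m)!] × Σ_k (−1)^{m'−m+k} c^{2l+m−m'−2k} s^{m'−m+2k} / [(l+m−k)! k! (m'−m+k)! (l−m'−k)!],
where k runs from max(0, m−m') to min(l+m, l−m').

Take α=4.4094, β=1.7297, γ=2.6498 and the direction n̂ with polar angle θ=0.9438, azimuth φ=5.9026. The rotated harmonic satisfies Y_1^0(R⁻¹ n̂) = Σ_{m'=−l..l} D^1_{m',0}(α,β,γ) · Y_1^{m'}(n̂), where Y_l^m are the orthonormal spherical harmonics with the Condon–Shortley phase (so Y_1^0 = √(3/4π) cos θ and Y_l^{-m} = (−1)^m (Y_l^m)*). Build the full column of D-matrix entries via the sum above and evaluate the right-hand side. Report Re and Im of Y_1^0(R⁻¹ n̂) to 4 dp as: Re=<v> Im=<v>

Re=-0.0151 Im=0.0000

Need the full column D^1_{m',0} for m'=−1..1 at α=4.4094, β=1.7297, γ=2.6498.
cos(β/2)=0.648754, sin(β/2)=0.760998
d^1_{-1,0}: single k=1 term ⇒ +0.698198;  D = -0.208324-0.666395i
d^1_{0,0}: k∈[0..1] ⇒ +0.420882 -0.579118 = -0.158236;  D = -0.158236+0.000000i
d^1_{1,0}: single k=0 term ⇒ -0.698198;  D = +0.208324-0.666395i
Y_1^{m'}(θ=0.9438,φ=5.9026) and Σ D·Y over m':
  (-0.2083-0.6664i)·(+0.2598+0.1039i)  (-0.1582+0.0000i)·(+0.2867+0.0000i)  (+0.2083-0.6664i)·(-0.2598+0.1039i)
Y_1^0(R⁻¹ n̂) = -0.015076+0.000000i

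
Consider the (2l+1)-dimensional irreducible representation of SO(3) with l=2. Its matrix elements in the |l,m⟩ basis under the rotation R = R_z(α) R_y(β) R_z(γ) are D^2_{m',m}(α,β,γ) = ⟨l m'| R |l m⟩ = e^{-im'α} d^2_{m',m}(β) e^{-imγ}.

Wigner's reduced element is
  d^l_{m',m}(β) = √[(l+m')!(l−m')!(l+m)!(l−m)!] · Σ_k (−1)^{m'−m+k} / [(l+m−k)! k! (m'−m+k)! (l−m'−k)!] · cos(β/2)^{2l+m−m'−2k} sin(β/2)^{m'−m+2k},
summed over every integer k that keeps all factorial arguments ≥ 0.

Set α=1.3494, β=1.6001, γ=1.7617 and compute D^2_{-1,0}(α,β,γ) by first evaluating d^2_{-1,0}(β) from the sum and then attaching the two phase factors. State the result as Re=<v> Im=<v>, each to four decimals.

First d^2_{-1,0}(β=1.6001), then the phase factors e^{-i(-1)α} and e^{-i(0)γ}:
c=cos(1.6001/2)=0.696671, s=sin(1.6001/2)=0.717391; N=√[1·6·2·2]=4.898979
Admissible k: 1..2 (factorial args all ≥0)
  k=1: (−1)^0·4.8990/(2)·0.6967^3·0.7174^1 = +0.594175
  k=2: (−1)^1·4.8990/(2)·0.6967^1·0.7174^3 = -0.630044
d^2_{-1,0}(1.6001) = +0.594175 -0.630044 = -0.035869
D = (+0.219592+0.975592i)·(-0.035869)·(+1.000000+0.000000i) = -0.007877-0.034993i

Re=-0.0079 Im=-0.0350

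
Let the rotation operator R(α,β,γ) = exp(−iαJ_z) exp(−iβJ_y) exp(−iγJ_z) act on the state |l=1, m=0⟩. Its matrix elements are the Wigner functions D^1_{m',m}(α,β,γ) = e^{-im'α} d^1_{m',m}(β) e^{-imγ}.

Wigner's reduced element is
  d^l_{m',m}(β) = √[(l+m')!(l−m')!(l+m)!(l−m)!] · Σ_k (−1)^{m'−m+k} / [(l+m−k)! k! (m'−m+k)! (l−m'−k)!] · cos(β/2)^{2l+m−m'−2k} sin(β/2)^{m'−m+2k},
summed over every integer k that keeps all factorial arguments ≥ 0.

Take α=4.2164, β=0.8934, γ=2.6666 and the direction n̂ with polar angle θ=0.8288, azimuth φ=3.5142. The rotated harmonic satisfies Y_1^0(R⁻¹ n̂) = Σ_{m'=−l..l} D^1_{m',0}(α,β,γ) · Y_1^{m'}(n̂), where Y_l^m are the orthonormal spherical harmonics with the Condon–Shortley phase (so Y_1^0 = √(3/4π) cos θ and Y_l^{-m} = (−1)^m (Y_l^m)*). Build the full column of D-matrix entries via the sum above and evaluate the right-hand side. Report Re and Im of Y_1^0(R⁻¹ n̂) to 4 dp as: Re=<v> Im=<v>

Need the full column D^1_{m',0} for m'=−1..1 at α=4.2164, β=0.8934, γ=2.6666.
cos(β/2)=0.901878, sin(β/2)=0.431992
d^1_{-1,0}: single k=1 term ⇒ +0.550983;  D = -0.262214-0.484588i
d^1_{0,0}: k∈[0..1] ⇒ +0.813383 -0.186617 = +0.626766;  D = +0.626766+0.000000i
d^1_{1,0}: single k=0 term ⇒ -0.550983;  D = +0.262214-0.484588i
Y_1^{m'}(θ=0.8288,φ=3.5142) and Σ D·Y over m':
  (-0.2622-0.4846i)·(-0.2372+0.0927i)  (+0.6268+0.0000i)·(+0.3302+0.0000i)  (+0.2622-0.4846i)·(+0.2372+0.0927i)
Y_1^0(R⁻¹ n̂) = +0.421191+0.000000i

Re=0.4212 Im=0.0000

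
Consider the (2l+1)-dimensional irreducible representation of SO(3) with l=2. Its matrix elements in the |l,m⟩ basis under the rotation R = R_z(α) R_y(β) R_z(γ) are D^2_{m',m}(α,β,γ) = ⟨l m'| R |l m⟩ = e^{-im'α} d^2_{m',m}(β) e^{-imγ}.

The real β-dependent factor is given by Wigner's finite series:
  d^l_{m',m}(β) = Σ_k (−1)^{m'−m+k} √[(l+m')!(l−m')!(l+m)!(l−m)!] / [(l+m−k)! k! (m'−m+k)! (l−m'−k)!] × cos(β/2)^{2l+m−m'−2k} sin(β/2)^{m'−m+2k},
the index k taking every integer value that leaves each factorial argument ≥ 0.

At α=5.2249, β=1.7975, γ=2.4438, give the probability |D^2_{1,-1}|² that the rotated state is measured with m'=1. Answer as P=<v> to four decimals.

D^2_{1,-1}(5.2249,1.7975,2.4438) = e^{-i·1·5.2249}·d^2_{1,-1}(1.7975)·e^{-i·-1·2.4438}. Compute d first:
Half-angle: c=0.622589, s=0.782549. N=√(6·1·1·6)=6.000000
k∈{0,1} keeps every argument non-negative
  k=0: (−1)^2·6.0000/(2)·0.6226^2·0.7825^2 = +0.712110
  k=1: (−1)^3·6.0000/(6)·0.6226^0·0.7825^4 = -0.375013
d^2_{1,-1}(1.7975) = +0.712110 -0.375013 = +0.337097
|D^2_{1,-1}|² = |d^2_{1,-1}(β)|² = (+0.337097)² = 0.113634 (the z-rotation phases have unit modulus)

P=0.1136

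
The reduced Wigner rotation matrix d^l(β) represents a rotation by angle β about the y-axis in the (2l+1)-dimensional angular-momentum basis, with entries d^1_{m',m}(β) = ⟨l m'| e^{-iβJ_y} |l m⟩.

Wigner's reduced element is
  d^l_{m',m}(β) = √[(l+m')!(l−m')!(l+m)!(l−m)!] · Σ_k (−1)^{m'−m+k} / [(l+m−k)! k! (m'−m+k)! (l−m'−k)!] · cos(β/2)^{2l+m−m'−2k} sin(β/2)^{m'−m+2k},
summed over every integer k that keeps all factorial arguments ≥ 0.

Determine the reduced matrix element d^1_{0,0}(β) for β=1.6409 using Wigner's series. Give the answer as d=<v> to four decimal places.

d=-0.0700

d^1_{0,0}(β=1.6409) via Wigner's sum:
With c≡cos(β/2)=0.681892 and s≡sin(β/2)=0.731453, N=[1·1·1·1]^{1/2}=1.000000
Admissible k: 0..1 (factorial args all ≥0)
  k=0: (−1)^0·1.0000/(1)·0.6819^2·0.7315^0 = +0.464977
  k=1: (−1)^1·1.0000/(1)·0.6819^0·0.7315^2 = -0.535023
d^1_{0,0}(1.6409) = +0.464977 -0.535023 = -0.070046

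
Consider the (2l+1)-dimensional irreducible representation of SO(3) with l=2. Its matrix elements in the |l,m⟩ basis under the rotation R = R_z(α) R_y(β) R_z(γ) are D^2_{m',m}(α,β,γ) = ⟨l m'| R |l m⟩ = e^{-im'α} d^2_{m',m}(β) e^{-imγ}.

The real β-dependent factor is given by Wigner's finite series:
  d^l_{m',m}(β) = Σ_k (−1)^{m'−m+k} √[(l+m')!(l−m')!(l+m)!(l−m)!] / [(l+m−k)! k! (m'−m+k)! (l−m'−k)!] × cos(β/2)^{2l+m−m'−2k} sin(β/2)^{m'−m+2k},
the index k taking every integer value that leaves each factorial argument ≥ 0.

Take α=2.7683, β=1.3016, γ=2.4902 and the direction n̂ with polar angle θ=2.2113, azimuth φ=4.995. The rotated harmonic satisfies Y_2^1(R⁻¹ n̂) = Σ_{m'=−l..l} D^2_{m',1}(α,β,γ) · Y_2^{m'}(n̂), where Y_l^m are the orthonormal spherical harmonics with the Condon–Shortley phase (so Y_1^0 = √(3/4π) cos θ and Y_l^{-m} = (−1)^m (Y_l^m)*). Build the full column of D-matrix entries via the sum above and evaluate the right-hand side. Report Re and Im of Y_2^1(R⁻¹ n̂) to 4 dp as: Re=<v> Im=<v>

Need the full column D^2_{m',1} for m'=−2..2 at α=2.7683, β=1.3016, γ=2.4902.
cos(β/2)=0.795599, sin(β/2)=0.605823
d^2_{-2,1}: single k=3 term ⇒ +0.353803;  D = -0.352201+0.033629i
d^2_{-1,1}: k∈[2..3] ⇒ +0.696950 -0.134705 = +0.562245;  D = +0.540643+0.154353i
d^2_{0,1}: k∈[1..2] ⇒ +0.747317 -0.433319 = +0.313998;  D = -0.249704-0.190375i
d^2_{1,1}: k∈[0..1] ⇒ +0.400662 -0.696950 = -0.296289;  D = -0.153883-0.253194i
d^2_{2,1}: single k=0 term ⇒ -0.610182;  D = +0.104926+0.601092i
Y_2^{m'}(θ=2.2113,φ=4.995) and Σ D·Y over m':
  (-0.3522+0.0336i)·(-0.2097+0.1330i)  (+0.5406+0.1544i)·(-0.1032-0.3555i)  (-0.2497-0.1904i)·(+0.0225+0.0000i)  (-0.1539-0.2532i)·(+0.1032-0.3555i)  (+0.1049+0.6011i)·(-0.2097-0.1330i)
Y_2^1(R⁻¹ n̂) = +0.014879-0.377746i

Re=0.0149 Im=-0.3777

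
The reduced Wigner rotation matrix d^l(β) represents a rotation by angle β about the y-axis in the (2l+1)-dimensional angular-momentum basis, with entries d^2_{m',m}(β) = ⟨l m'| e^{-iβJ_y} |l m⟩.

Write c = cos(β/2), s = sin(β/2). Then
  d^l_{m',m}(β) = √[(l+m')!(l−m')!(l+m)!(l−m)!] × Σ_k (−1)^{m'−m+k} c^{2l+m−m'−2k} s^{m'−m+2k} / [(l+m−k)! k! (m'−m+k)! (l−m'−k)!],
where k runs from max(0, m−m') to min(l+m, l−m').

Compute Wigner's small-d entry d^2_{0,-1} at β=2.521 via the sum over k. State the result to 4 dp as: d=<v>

d=0.5794

d^2_{0,-1}(β=2.521) via Wigner's sum:
Half-angle: c=0.305341, s=0.952243. N=√(2·2·1·6)=4.898979
k: max(0,(-1)−(0))=0 … min(2+(-1),2−(0))=1
  k=0: (−1)^1·4.8990/(2)·0.3053^3·0.9522^1 = -0.066402
  k=1: (−1)^2·4.8990/(2)·0.3053^1·0.9522^3 = +0.645809
d^2_{0,-1}(2.521) = -0.066402 +0.645809 = +0.579407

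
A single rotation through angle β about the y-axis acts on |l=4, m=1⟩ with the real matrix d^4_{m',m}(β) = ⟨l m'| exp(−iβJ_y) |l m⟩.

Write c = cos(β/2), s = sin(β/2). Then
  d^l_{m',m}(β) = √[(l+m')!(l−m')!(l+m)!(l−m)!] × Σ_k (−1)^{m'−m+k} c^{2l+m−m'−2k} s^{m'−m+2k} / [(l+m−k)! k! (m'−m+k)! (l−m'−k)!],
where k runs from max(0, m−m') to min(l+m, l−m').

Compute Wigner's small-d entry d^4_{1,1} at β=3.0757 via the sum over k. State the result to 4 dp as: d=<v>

d=-0.0108

d^4_{1,1}(β=3.0757) via Wigner's sum:
Half-angle: c=0.032940, s=0.999457. N=√(120·6·120·6)=720.000000
k∈{0,1,2,3} keeps every argument non-negative
  k=0: (−1)^0·720.0000/(720)·0.0329^8·0.9995^0 = +0.000000
  k=1: (−1)^1·720.0000/(48)·0.0329^6·0.9995^2 = -0.000000
  k=2: (−1)^2·720.0000/(24)·0.0329^4·0.9995^4 = +0.000035
  k=3: (−1)^3·720.0000/(72)·0.0329^2·0.9995^6 = -0.010815
d^4_{1,1}(3.0757) = +0.000000 -0.000000 +0.000035 -0.010815 = -0.010780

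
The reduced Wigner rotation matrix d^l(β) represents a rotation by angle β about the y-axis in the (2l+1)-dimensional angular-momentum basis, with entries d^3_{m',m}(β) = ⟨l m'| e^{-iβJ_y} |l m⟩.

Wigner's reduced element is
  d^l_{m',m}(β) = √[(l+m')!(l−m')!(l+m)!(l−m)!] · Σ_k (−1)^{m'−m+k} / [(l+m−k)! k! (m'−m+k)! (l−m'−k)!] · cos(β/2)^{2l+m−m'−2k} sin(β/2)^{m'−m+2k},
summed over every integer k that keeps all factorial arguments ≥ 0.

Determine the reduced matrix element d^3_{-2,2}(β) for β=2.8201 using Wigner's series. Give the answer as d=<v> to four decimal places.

d=-0.8035

d^3_{-2,2}(β=2.8201) via Wigner's sum:
c=cos(2.8201/2)=0.160055, s=sin(2.8201/2)=0.987108; N=√[1·120·120·1]=120.000000
k: max(0,(2)−(-2))=4 … min(3+(2),3−(-2))=5
  k=4: (−1)^0·120.0000/(24)·0.1601^2·0.9871^4 = +0.121609
  k=5: (−1)^1·120.0000/(120)·0.1601^0·0.9871^6 = -0.925099
d^3_{-2,2}(2.8201) = +0.121609 -0.925099 = -0.803490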